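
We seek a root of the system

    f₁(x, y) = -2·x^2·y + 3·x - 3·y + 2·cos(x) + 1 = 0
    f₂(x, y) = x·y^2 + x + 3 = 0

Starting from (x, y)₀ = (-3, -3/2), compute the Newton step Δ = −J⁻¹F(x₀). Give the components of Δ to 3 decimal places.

(0.809, 0.458)

At (-3, -3/2): F = (21.52002, -6.750).
Jacobian J = [[-4·x·y - 2·sin(x) + 3, -2·x^2 - 3], [y^2 + 1, 2·x·y]].
At the point, J = [[-14.71776, -21.000], [3.250, 9.000]] (det J = -64.20984).
Solving J·Δ = −F gives Δ = (0.809, 0.458).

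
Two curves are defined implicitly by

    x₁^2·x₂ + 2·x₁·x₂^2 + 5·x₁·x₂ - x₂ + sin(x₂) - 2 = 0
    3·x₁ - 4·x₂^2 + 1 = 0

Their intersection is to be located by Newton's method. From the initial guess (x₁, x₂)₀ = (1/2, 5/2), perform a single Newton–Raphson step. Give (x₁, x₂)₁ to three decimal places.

At (1/2, 5/2): F = (9.22347, -22.500).
Jacobian J = [[2·x₁·x₂ + 2·x₂^2 + 5·x₂, x₁^2 + 4·x₁·x₂ + 5·x₁ + cos(x₂) - 1], [3, -8·x₂]].
At the point, J = [[27.500, 5.94886], [3.000, -20.000]] (det J = -567.84657).
Solving J·Δ = −F gives Δ = (-0.089, -1.138).
Then the next iterate is (x₁, x₂)₁ = (0.411, 1.362).

(0.411, 1.362)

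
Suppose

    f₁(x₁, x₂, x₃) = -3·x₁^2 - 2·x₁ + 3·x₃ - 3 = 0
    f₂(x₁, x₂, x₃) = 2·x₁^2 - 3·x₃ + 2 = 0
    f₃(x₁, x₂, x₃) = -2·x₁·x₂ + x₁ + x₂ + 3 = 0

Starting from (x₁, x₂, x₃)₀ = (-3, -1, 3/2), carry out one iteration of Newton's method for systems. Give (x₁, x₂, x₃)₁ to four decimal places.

At (-3, -1, 3/2): F = (-19.5000, 15.5000, -7.0000).
Jacobian J = [[-6·x₁ - 2, 0, 3], [4·x₁, 0, -3], [-2·x₂ + 1, -2·x₁ + 1, 0]].
At the point, J = [[16.0000, 0.0000, 3.0000], [-12.0000, 0.0000, -3.0000], [3.0000, 7.0000, 0.0000]] (det J = 84.0000).
Solving J·Δ = −F gives Δ = (1.0000, 0.5714, 1.1667).
Then the next iterate is (x₁, x₂, x₃)₁ = (-2.0000, -0.4286, 2.6667).

(-2.0000, -0.4286, 2.6667)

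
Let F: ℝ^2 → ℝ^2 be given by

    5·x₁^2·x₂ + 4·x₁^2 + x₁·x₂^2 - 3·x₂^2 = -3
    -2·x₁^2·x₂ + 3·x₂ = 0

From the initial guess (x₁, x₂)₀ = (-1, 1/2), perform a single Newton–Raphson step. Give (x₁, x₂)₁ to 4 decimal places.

At (-1, 1/2): F = (8.5000, 0.5000).
Jacobian J = [[10·x₁·x₂ + 8·x₁ + x₂^2, 5·x₁^2 + 2·x₁·x₂ - 6·x₂], [-4·x₁·x₂, -2·x₁^2 + 3]].
At the point, J = [[-12.7500, 1.0000], [2.0000, 1.0000]] (det J = -14.7500).
Solving J·Δ = −F gives Δ = (0.5424, -1.5847).
Then the next iterate is (x₁, x₂)₁ = (-0.4576, -1.0847).

(-0.4576, -1.0847)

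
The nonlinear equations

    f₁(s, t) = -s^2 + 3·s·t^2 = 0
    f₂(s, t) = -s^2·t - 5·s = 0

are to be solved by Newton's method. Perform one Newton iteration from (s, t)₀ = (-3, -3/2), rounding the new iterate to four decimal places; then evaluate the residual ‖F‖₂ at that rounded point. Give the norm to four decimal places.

9.7235

At (-3, -3/2): F = (-29.2500, 28.5000).
Jacobian J = [[-2·s + 3·t^2, 6·s·t], [-2·s·t - 5, -s^2]].
At the point, J = [[12.7500, 27.0000], [-14.0000, -9.0000]] (det J = 263.2500).
Solving J·Δ = −F gives Δ = (1.9231, 0.1752).
Then the next iterate is (s, t)₁ = (-1.0769, -1.3248).
Re-evaluating at (-1.0769, -1.3248): F = (-6.829899, 6.920889), so ‖F‖₂ = 9.7235.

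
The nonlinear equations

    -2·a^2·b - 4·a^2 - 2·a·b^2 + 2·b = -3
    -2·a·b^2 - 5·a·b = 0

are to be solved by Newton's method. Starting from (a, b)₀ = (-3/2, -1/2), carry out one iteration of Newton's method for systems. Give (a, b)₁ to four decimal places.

At (-3/2, -1/2): F = (-4.0000, -3.0000).
Jacobian J = [[-4·a·b - 8·a - 2·b^2, -2·a^2 - 4·a·b + 2], [-2·b^2 - 5·b, -4·a·b - 5·a]].
At the point, J = [[8.5000, -5.5000], [2.0000, 4.5000]] (det J = 49.2500).
Solving J·Δ = −F gives Δ = (0.7005, 0.3553).
Then the next iterate is (a, b)₁ = (-0.7995, -0.1447).

(-0.7995, -0.1447)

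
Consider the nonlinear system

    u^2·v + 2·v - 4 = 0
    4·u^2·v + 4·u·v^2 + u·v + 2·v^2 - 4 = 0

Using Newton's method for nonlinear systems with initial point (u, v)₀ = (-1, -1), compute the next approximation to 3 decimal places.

At (-1, -1): F = (-7.000, -9.000).
Jacobian J = [[2·u·v, u^2 + 2], [8·u·v + 4·v^2 + v, 4·u^2 + 8·u·v + u + 4·v]].
At the point, J = [[2.000, 3.000], [11.000, 7.000]] (det J = -19.000).
Solving J·Δ = −F gives Δ = (-1.158, 3.105).
Then the next iterate is (u, v)₁ = (-2.158, 2.105).

(-2.158, 2.105)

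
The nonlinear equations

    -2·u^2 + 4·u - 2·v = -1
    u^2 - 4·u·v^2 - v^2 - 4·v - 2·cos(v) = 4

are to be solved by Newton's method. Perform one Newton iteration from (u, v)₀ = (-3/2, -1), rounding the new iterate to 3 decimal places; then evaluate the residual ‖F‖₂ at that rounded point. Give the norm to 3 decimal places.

At (-3/2, -1): F = (-7.500, 6.16940).
Jacobian J = [[-4·u + 4, -2], [2·u - 4·v^2, -8·u·v - 2·v + 2·sin(v) - 4]].
At the point, J = [[10.000, -2.000], [-7.000, -15.68294]] (det J = -170.82942).
Solving J·Δ = −F gives Δ = (0.761, 0.054).
Then the next iterate is (u, v)₁ = (-0.739, -0.946).
Re-evaluating at (-0.739, -0.946): F = (-1.15624, 0.91071), so ‖F‖₂ = 1.472.

1.472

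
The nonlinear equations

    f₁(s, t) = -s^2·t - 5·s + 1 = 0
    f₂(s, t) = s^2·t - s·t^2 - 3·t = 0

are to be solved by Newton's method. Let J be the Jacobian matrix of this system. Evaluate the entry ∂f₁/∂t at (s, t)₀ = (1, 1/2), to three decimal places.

∂f₁/∂t = -s^2.
At (1, 1/2) this is -1.000.

-1.000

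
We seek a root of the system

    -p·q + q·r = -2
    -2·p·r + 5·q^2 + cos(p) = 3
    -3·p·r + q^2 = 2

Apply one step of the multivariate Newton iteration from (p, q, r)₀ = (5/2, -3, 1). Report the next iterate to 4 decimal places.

At (5/2, -3, 1): F = (6.5000, 36.198856, -0.5000).
Jacobian J = [[-q, -p + r, q], [-2·r - sin(p), 10·q, -2·p], [-3·r, 2·q, -3·p]].
At the point, J = [[3.0000, -1.5000, -3.0000], [-2.598472, -30.0000, -5.0000], [-3.0000, -6.0000, -7.5000]] (det J = 814.960313).
Solving J·Δ = −F gives Δ = (-1.9057, 1.4490, -0.4635).
Then the next iterate is (p, q, r)₁ = (0.5943, -1.5510, 0.5365).

(0.5943, -1.5510, 0.5365)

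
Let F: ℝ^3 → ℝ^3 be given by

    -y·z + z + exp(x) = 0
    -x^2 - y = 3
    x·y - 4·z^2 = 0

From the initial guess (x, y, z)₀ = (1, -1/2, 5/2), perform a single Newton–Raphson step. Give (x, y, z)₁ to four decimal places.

(-0.7320, -0.5360, 1.2665)

At (1, -1/2, 5/2): F = (6.468282, -3.5000, -25.5000).
Jacobian J = [[exp(x), -z, -y + 1], [-2·x, -1, 0], [y, x, -8·z]].
At the point, J = [[2.718282, -2.5000, 1.5000], [-2.0000, -1.0000, 0.0000], [-0.5000, 1.0000, -20.0000]] (det J = 150.615637).
Solving J·Δ = −F gives Δ = (-1.7320, -0.0360, -1.2335).
Then the next iterate is (x, y, z)₁ = (-0.7320, -0.5360, 1.2665).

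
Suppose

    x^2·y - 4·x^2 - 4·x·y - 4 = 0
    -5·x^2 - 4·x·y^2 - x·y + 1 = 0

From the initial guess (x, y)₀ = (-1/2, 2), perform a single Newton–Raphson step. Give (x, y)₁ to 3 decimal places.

(-1.601, -0.713)

At (-1/2, 2): F = (-0.500, 8.750).
Jacobian J = [[2·x·y - 8·x - 4·y, x^2 - 4·x], [-10·x - 4·y^2 - y, -8·x·y - x]].
At the point, J = [[-6.000, 2.250], [-13.000, 8.500]] (det J = -21.750).
Solving J·Δ = −F gives Δ = (-1.101, -2.713).
Then the next iterate is (x, y)₁ = (-1.601, -0.713).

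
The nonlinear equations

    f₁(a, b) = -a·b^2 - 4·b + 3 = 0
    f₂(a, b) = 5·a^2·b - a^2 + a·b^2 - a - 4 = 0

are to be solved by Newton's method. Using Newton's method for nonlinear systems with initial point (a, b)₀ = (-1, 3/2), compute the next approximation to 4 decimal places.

At (-1, 3/2): F = (-0.7500, 1.2500).
Jacobian J = [[-b^2, -2·a·b - 4], [10·a·b - 2·a + b^2 - 1, 5·a^2 + 2·a·b]].
At the point, J = [[-2.2500, -1.0000], [-11.7500, 2.0000]] (det J = -16.2500).
Solving J·Δ = −F gives Δ = (-0.0154, -0.7154).
Then the next iterate is (a, b)₁ = (-1.0154, 0.7846).

(-1.0154, 0.7846)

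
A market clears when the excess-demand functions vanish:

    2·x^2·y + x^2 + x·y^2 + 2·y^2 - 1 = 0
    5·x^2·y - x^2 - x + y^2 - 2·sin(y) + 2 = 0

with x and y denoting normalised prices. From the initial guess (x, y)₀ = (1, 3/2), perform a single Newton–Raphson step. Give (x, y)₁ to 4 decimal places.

(0.8312, 0.7709)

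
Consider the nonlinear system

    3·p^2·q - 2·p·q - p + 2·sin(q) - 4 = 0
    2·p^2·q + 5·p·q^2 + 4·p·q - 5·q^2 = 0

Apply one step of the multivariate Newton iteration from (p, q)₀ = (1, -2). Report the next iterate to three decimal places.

(0.069, 0.621)

At (1, -2): F = (-8.81859, -12.000).
Jacobian J = [[6·p·q - 2·q - 1, 3·p^2 - 2·p + 2·cos(q)], [4·p·q + 5·q^2 + 4·q, 2·p^2 + 10·p·q + 4·p - 10·q]].
At the point, J = [[-9.000, 0.16771], [4.000, 6.000]] (det J = -54.67083).
Solving J·Δ = −F gives Δ = (-0.931, 2.621).
Then the next iterate is (p, q)₁ = (0.069, 0.621).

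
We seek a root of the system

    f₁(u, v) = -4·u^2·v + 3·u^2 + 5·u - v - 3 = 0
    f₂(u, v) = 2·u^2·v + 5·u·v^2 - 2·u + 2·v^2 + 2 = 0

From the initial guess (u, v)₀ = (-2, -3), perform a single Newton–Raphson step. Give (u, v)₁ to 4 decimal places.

At (-2, -3): F = (50.0000, -90.0000).
Jacobian J = [[-8·u·v + 6·u + 5, -4·u^2 - 1], [4·u·v + 5·v^2 - 2, 2·u^2 + 10·u·v + 4·v]].
At the point, J = [[-55.0000, -17.0000], [67.0000, 56.0000]] (det J = -1941.0000).
Solving J·Δ = −F gives Δ = (0.6543, 0.8243).
Then the next iterate is (u, v)₁ = (-1.3457, -2.1757).

(-1.3457, -2.1757)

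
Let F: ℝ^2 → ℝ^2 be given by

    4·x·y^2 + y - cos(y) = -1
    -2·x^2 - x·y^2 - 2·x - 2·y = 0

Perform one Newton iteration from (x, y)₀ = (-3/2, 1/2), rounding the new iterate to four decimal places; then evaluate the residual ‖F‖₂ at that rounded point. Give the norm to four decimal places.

0.6026

At (-3/2, 1/2): F = (-0.877583, -2.1250).
Jacobian J = [[4·y^2, 8·x·y + sin(y) + 1], [-4·x - y^2 - 2, -2·x·y - 2]].
At the point, J = [[1.0000, -4.520574], [3.7500, -0.5000]] (det J = 16.452154).
Solving J·Δ = −F gives Δ = (0.5572, -0.0709).
Then the next iterate is (x, y)₁ = (-0.9428, 0.4291).
Re-evaluating at (-0.9428, 0.4291): F = (-0.174620, -0.576749), so ‖F‖₂ = 0.6026.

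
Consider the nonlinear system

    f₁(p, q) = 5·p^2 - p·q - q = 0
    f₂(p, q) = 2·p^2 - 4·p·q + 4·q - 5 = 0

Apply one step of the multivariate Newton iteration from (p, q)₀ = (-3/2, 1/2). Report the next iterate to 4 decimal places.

(-0.7533, 0.6474)

At (-3/2, 1/2): F = (11.5000, 4.5000).
Jacobian J = [[10·p - q, -p - 1], [4·p - 4·q, -4·p + 4]].
At the point, J = [[-15.5000, 0.5000], [-8.0000, 10.0000]] (det J = -151.0000).
Solving J·Δ = −F gives Δ = (0.7467, 0.1474).
Then the next iterate is (p, q)₁ = (-0.7533, 0.6474).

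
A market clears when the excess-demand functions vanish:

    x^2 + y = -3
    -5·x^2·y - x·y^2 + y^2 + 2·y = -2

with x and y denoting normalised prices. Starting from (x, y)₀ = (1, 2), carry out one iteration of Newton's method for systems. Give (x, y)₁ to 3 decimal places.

(1.778, -5.556)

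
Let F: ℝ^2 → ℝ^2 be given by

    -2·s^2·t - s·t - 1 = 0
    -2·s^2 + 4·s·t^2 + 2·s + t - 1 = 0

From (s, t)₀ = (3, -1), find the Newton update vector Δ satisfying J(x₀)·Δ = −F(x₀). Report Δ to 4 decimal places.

(-1.1812, 0.2212)

At (3, -1): F = (20.0000, -2.0000).
Jacobian J = [[-4·s·t - t, -2·s^2 - s], [-4·s + 4·t^2 + 2, 8·s·t + 1]].
At the point, J = [[13.0000, -21.0000], [-6.0000, -23.0000]] (det J = -425.0000).
Solving J·Δ = −F gives Δ = (-1.1812, 0.2212).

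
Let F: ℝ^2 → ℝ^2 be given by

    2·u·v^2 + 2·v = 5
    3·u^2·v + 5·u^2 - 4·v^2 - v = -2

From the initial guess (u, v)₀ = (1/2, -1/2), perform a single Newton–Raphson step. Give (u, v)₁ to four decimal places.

At (1/2, -1/2): F = (-5.7500, 2.3750).
Jacobian J = [[2·v^2, 4·u·v + 2], [6·u·v + 10·u, 3·u^2 - 8·v - 1]].
At the point, J = [[0.5000, 1.0000], [3.5000, 3.7500]] (det J = -1.6250).
Solving J·Δ = −F gives Δ = (-14.7308, 13.1154).
Then the next iterate is (u, v)₁ = (-14.2308, 12.6154).

(-14.2308, 12.6154)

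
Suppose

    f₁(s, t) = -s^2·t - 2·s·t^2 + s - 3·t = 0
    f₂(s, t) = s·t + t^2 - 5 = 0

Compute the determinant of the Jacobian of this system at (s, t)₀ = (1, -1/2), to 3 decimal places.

-1.000

J = [[-2·s·t - 2·t^2 + 1, -s^2 - 4·s·t - 3], [t, s + 2·t]].
At the point, J = [[1.500, -2.000], [-0.500, 0.000]].
det J = -1.000.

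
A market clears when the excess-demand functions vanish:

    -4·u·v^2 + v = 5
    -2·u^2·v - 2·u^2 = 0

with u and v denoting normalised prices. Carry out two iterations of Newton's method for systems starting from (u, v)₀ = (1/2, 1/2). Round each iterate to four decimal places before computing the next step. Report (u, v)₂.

At (1/2, 1/2): F = (-5.0000, -0.7500).
Jacobian J = [[-4·v^2, -8·u·v + 1], [-4·u·v - 4·u, -2·u^2]].
At the point, J = [[-1.0000, -1.0000], [-3.0000, -0.5000]] (det J = -2.5000).
Solving J·Δ = −F gives Δ = (0.7000, -5.7000).
Then the next iterate is (u, v)₁ = (1.2000, -5.2000).
Round to (1.2000, -5.2000) and repeat: F = (-139.9920, 12.0960), J = [[-108.1600, 50.9200], [20.1600, -2.8800]].
Δ = (-0.2975, 2.1173), so (u, v)₂ = (0.9025, -3.0827).

(0.9025, -3.0827)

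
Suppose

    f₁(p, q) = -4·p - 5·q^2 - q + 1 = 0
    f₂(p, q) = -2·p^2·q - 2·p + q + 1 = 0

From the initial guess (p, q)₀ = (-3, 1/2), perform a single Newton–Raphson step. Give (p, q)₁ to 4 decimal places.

(-0.8234, 0.9239)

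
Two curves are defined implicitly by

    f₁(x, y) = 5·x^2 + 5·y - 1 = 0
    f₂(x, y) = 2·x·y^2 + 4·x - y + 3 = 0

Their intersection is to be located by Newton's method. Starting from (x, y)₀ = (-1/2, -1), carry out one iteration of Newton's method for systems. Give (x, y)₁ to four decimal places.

At (-1/2, -1): F = (-4.7500, 1.0000).
Jacobian J = [[10·x, 5], [2·y^2 + 4, 4·x·y - 1]].
At the point, J = [[-5.0000, 5.0000], [6.0000, 1.0000]] (det J = -35.0000).
Solving J·Δ = −F gives Δ = (-0.2786, 0.6714).
Then the next iterate is (x, y)₁ = (-0.7786, -0.3286).

(-0.7786, -0.3286)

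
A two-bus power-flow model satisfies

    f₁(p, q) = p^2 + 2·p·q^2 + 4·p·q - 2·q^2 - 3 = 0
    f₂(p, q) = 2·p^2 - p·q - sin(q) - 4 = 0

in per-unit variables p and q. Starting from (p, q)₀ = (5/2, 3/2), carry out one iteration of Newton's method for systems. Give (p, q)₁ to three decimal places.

(1.827, 0.733)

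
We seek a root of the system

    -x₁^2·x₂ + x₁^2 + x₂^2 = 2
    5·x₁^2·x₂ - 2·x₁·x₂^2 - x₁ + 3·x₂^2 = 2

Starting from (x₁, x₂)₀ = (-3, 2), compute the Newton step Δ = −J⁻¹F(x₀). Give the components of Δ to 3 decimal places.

(-0.482, -1.979)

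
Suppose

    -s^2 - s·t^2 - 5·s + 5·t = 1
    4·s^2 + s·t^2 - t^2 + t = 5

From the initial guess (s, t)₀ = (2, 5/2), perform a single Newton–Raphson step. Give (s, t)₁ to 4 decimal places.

(1.5570, 0.8513)

At (2, 5/2): F = (-15.0000, 19.7500).
Jacobian J = [[-2·s - t^2 - 5, -2·s·t + 5], [8·s + t^2, 2·s·t - 2·t + 1]].
At the point, J = [[-15.2500, -5.0000], [22.2500, 6.0000]] (det J = 19.7500).
Solving J·Δ = −F gives Δ = (-0.4430, -1.6487).
Then the next iterate is (s, t)₁ = (1.5570, 0.8513).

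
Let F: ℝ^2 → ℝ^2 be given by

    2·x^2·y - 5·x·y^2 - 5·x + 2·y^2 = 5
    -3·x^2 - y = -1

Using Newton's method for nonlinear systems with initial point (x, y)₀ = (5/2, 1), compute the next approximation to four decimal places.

(1.3716, -0.8235)

At (5/2, 1): F = (-15.5000, -18.7500).
Jacobian J = [[4·x·y - 5·y^2 - 5, 2·x^2 - 10·x·y + 4·y], [-6·x, -1]].
At the point, J = [[0.0000, -8.5000], [-15.0000, -1.0000]] (det J = -127.5000).
Solving J·Δ = −F gives Δ = (-1.1284, -1.8235).
Then the next iterate is (x, y)₁ = (1.3716, -0.8235).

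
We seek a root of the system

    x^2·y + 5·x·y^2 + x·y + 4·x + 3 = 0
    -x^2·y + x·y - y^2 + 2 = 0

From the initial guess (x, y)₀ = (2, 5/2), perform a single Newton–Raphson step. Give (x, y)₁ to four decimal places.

(3.1837, -0.0897)

At (2, 5/2): F = (88.5000, -9.2500).
Jacobian J = [[2·x·y + 5·y^2 + y + 4, x^2 + 10·x·y + x], [-2·x·y + y, -x^2 + x - 2·y]].
At the point, J = [[47.7500, 56.0000], [-7.5000, -7.0000]] (det J = 85.7500).
Solving J·Δ = −F gives Δ = (1.1837, -2.5897).
Then the next iterate is (x, y)₁ = (3.1837, -0.0897).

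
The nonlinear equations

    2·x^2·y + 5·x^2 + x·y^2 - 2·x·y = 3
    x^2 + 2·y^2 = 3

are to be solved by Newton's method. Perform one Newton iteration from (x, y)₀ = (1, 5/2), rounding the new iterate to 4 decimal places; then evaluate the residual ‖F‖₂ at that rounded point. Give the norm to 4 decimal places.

2.9872

At (1, 5/2): F = (8.2500, 10.5000).
Jacobian J = [[4·x·y + 10·x + y^2 - 2·y, 2·x^2 + 2·x·y - 2·x], [2·x, 4·y]].
At the point, J = [[21.2500, 5.0000], [2.0000, 10.0000]] (det J = 202.5000).
Solving J·Δ = −F gives Δ = (-0.1481, -1.0204).
Then the next iterate is (x, y)₁ = (0.8519, 1.4796).
Re-evaluating at (0.8519, 1.4796): F = (2.120310, 2.104166), so ‖F‖₂ = 2.9872.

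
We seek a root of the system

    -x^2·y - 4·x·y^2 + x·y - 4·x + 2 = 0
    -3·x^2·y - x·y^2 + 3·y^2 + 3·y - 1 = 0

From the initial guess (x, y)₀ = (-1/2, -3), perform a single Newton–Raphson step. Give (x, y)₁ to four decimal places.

(-0.2601, -1.9637)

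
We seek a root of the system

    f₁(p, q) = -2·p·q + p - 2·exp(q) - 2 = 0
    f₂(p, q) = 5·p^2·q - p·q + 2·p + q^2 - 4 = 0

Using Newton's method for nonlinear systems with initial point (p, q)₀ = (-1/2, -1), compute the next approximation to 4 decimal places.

At (-1/2, -1): F = (-4.235759, -5.7500).
Jacobian J = [[-2·q + 1, -2·p - 2·exp(q)], [10·p·q - q + 2, 5·p^2 - p + 2·q]].
At the point, J = [[3.0000, 0.264241], [8.0000, -0.2500]] (det J = -2.863929).
Solving J·Δ = −F gives Δ = (0.9003, 5.8088).
Then the next iterate is (p, q)₁ = (0.4003, 4.8088).

(0.4003, 4.8088)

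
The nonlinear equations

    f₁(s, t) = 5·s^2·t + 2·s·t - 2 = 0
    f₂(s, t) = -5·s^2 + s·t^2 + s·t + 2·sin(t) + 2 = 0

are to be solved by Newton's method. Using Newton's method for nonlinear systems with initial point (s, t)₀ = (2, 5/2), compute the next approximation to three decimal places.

(1.304, 1.679)

At (2, 5/2): F = (58.000, 0.69694).
Jacobian J = [[10·s·t + 2·t, 5·s^2 + 2·s], [-10·s + t^2 + t, 2·s·t + s + 2·cos(t)]].
At the point, J = [[55.000, 24.000], [-11.250, 10.39771]] (det J = 841.87420).
Solving J·Δ = −F gives Δ = (-0.696, -0.821).
Then the next iterate is (s, t)₁ = (1.304, 1.679).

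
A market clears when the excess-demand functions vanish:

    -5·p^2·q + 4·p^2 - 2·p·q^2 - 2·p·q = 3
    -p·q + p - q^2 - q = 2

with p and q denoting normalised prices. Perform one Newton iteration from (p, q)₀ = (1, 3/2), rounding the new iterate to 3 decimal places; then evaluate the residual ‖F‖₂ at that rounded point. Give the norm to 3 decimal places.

1.405

At (1, 3/2): F = (-14.000, -6.250).
Jacobian J = [[-10·p·q + 8·p - 2·q^2 - 2·q, -5·p^2 - 4·p·q - 2·p], [-q + 1, -p - 2·q - 1]].
At the point, J = [[-14.500, -13.000], [-0.500, -5.000]] (det J = 66.000).
Solving J·Δ = −F gives Δ = (0.170, -1.267).
Then the next iterate is (p, q)₁ = (1.170, 0.233).
Re-evaluating at (1.170, 0.233): F = (0.20858, -1.38990), so ‖F‖₂ = 1.405.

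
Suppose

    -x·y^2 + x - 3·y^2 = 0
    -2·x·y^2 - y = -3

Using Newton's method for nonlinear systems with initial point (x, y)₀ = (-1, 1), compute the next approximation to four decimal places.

At (-1, 1): F = (-3.0000, 4.0000).
Jacobian J = [[-y^2 + 1, -2·x·y - 6·y], [-2·y^2, -4·x·y - 1]].
At the point, J = [[0.0000, -4.0000], [-2.0000, 3.0000]] (det J = -8.0000).
Solving J·Δ = −F gives Δ = (0.8750, -0.7500).
Then the next iterate is (x, y)₁ = (-0.1250, 0.2500).

(-0.1250, 0.2500)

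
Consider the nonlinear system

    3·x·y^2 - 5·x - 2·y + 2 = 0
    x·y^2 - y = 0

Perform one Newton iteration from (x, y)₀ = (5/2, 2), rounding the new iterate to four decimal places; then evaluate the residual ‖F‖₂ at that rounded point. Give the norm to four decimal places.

2.7081

At (5/2, 2): F = (15.5000, 8.0000).
Jacobian J = [[3·y^2 - 5, 6·x·y - 2], [y^2, 2·x·y - 1]].
At the point, J = [[7.0000, 28.0000], [4.0000, 9.0000]] (det J = -49.0000).
Solving J·Δ = −F gives Δ = (-1.7245, -0.1224).
Then the next iterate is (x, y)₁ = (0.7755, 1.8776).
Re-evaluating at (0.7755, 1.8776): F = (2.569101, 0.856334), so ‖F‖₂ = 2.7081.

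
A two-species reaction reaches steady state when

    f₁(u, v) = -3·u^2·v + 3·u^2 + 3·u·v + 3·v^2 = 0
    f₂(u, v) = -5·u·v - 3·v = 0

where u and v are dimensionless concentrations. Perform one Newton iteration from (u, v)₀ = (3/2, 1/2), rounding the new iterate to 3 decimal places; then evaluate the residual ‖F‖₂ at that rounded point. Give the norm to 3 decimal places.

1.662

At (3/2, 1/2): F = (6.375, -5.250).
Jacobian J = [[-6·u·v + 6·u + 3·v, -3·u^2 + 3·u + 6·v], [-5·v, -5·u - 3]].
At the point, J = [[6.000, 0.750], [-2.500, -10.500]] (det J = -61.125).
Solving J·Δ = −F gives Δ = (-1.031, -0.255).
Then the next iterate is (u, v)₁ = (0.469, 0.245).
Re-evaluating at (0.469, 0.245): F = (1.02300, -1.30952), so ‖F‖₂ = 1.662.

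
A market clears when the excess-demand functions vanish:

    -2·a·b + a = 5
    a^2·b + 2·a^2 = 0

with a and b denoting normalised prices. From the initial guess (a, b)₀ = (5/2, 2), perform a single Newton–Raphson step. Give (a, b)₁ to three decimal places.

(1.923, -0.154)

At (5/2, 2): F = (-12.500, 25.000).
Jacobian J = [[-2·b + 1, -2·a], [2·a·b + 4·a, a^2]].
At the point, J = [[-3.000, -5.000], [20.000, 6.250]] (det J = 81.250).
Solving J·Δ = −F gives Δ = (-0.577, -2.154).
Then the next iterate is (a, b)₁ = (1.923, -0.154).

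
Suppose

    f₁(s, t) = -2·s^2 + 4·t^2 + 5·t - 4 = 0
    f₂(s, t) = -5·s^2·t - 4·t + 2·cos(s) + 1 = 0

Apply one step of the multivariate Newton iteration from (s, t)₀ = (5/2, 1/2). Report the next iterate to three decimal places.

(1.192, 0.491)

At (5/2, 1/2): F = (-13.000, -18.22729).
Jacobian J = [[-4·s, 8·t + 5], [-10·s·t - 2·sin(s), -5·s^2 - 4]].
At the point, J = [[-10.000, 9.000], [-13.69694, -35.250]] (det J = 475.77250).
Solving J·Δ = −F gives Δ = (-1.308, -0.009).
Then the next iterate is (s, t)₁ = (1.192, 0.491).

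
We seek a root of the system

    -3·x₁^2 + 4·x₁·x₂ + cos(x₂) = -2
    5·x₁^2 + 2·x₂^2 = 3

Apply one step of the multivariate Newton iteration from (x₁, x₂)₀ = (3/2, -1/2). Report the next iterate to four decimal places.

(0.9288, -0.4091)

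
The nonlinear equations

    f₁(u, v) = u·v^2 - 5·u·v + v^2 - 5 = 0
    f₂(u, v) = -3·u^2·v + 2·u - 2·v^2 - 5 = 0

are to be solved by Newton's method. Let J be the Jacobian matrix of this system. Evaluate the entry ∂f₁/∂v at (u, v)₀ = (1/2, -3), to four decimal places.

-11.5000

∂f₁/∂v = 2·u·v - 5·u + 2·v.
At (1/2, -3) this is -11.5000.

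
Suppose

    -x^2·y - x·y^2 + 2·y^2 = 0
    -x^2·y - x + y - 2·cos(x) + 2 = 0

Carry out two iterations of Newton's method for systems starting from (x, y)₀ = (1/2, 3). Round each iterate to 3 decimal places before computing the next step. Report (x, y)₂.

At (1/2, 3): F = (12.750, 1.99483).
Jacobian J = [[-2·x·y - y^2, -x^2 - 2·x·y + 4·y], [-2·x·y + 2·sin(x) - 1, -x^2 + 1]].
At the point, J = [[-12.000, 8.750], [-3.04115, 0.750]] (det J = 17.61005).
Solving J·Δ = −F gives Δ = (0.448, -0.843).
Then the next iterate is (x, y)₁ = (0.948, 2.157).
Round to (0.948, 2.157) and repeat: F = (2.95608, 0.10388), J = [[-8.74232, 3.63962], [-3.46517, 0.10130]].
Δ = (0.007, -0.796), so (x, y)₂ = (0.955, 1.361).

(0.955, 1.361)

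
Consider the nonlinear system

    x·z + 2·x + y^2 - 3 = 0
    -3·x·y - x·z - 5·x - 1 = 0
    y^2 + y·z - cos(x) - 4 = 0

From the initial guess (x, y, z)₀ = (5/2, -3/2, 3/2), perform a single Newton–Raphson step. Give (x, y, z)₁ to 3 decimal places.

(2.063, -1.372, -0.935)

At (5/2, -3/2, 3/2): F = (8.000, -6.000, -3.19886).
Jacobian J = [[z + 2, 2·y, x], [-3·y - z - 5, -3·x, -x], [sin(x), 2·y + z, y]].
At the point, J = [[3.500, -3.000, 2.500], [-2.000, -7.500, -2.500], [0.59847, -1.500, -1.500]] (det J = 58.45989).
Solving J·Δ = −F gives Δ = (-0.437, 0.128, -2.435).
Then the next iterate is (x, y, z)₁ = (2.063, -1.372, -0.935).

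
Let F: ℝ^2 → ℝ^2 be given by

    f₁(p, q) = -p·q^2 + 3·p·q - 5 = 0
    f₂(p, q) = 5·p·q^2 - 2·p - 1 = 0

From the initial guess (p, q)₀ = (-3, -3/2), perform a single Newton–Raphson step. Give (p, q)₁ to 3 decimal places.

(-1.770, -1.114)

At (-3, -3/2): F = (15.250, -28.750).
Jacobian J = [[-q^2 + 3·q, -2·p·q + 3·p], [5·q^2 - 2, 10·p·q]].
At the point, J = [[-6.750, -18.000], [9.250, 45.000]] (det J = -137.250).
Solving J·Δ = −F gives Δ = (1.230, 0.386).
Then the next iterate is (p, q)₁ = (-1.770, -1.114).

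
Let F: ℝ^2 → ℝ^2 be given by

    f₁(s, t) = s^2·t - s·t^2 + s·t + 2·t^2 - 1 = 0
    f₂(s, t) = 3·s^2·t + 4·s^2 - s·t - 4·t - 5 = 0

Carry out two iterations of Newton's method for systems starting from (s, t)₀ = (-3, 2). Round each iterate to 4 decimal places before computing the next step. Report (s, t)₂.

(-1.3653, 0.9340)

At (-3, 2): F = (31.0000, 83.0000).
Jacobian J = [[2·s·t - t^2 + t, s^2 - 2·s·t + s + 4·t], [6·s·t + 8·s - t, 3·s^2 - s - 4]].
At the point, J = [[-14.0000, 26.0000], [-62.0000, 26.0000]] (det J = 1248.0000).
Solving J·Δ = −F gives Δ = (1.0833, -0.6090).
Then the next iterate is (s, t)₁ = (-1.9167, 1.3910).
Round to (-1.9167, 1.3910) and repeat: F = (9.022390, 22.127598), J = [[-5.876140, 12.653298], [-32.721378, 8.937917]].
Δ = (0.5514, -0.4570), so (s, t)₂ = (-1.3653, 0.9340).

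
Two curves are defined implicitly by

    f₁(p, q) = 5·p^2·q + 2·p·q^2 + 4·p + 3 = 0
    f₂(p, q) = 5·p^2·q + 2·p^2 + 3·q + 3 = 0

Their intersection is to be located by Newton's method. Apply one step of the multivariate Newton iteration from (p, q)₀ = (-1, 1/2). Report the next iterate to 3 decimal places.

At (-1, 1/2): F = (1.000, 9.000).
Jacobian J = [[10·p·q + 2·q^2 + 4, 5·p^2 + 4·p·q], [10·p·q + 4·p, 5·p^2 + 3]].
At the point, J = [[-0.500, 3.000], [-9.000, 8.000]] (det J = 23.000).
Solving J·Δ = −F gives Δ = (0.826, -0.196).
Then the next iterate is (p, q)₁ = (-0.174, 0.304).

(-0.174, 0.304)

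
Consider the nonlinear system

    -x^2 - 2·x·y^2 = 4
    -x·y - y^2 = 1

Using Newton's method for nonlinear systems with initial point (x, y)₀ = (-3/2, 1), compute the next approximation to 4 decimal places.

At (-3/2, 1): F = (-3.2500, -0.5000).
Jacobian J = [[-2·x - 2·y^2, -4·x·y], [-y, -x - 2·y]].
At the point, J = [[1.0000, 6.0000], [-1.0000, -0.5000]] (det J = 5.5000).
Solving J·Δ = −F gives Δ = (-0.8409, 0.6818).
Then the next iterate is (x, y)₁ = (-2.3409, 1.6818).

(-2.3409, 1.6818)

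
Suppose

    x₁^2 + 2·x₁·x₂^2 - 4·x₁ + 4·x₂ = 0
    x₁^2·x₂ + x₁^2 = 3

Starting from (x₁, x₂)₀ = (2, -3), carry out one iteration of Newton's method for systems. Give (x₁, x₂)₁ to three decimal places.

(0.409, -3.432)

At (2, -3): F = (20.000, -11.000).
Jacobian J = [[2·x₁ + 2·x₂^2 - 4, 4·x₁·x₂ + 4], [2·x₁·x₂ + 2·x₁, x₁^2]].
At the point, J = [[18.000, -20.000], [-8.000, 4.000]] (det J = -88.000).
Solving J·Δ = −F gives Δ = (-1.591, -0.432).
Then the next iterate is (x₁, x₂)₁ = (0.409, -3.432).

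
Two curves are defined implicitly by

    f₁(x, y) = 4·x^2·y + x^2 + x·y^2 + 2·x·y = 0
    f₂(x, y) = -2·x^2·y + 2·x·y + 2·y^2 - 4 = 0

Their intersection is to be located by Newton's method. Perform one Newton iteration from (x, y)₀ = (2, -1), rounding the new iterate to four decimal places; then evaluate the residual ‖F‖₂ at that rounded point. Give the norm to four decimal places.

At (2, -1): F = (-14.0000, 2.0000).
Jacobian J = [[8·x·y + 2·x + y^2 + 2·y, 4·x^2 + 2·x·y + 2·x], [-4·x·y + 2·y, -2·x^2 + 2·x + 4·y]].
At the point, J = [[-13.0000, 16.0000], [6.0000, -8.0000]] (det J = 8.0000).
Solving J·Δ = −F gives Δ = (-10.0000, -7.2500).
Then the next iterate is (x, y)₁ = (-8.0000, -8.2500).
Re-evaluating at (-8.0000, -8.2500): F = (-2460.5000, 1320.1250), so ‖F‖₂ = 2792.2733.

2792.2733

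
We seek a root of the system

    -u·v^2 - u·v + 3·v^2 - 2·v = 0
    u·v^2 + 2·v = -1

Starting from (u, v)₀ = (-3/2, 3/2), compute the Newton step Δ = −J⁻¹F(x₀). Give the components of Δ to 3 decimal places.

At (-3/2, 3/2): F = (9.375, 0.625).
Jacobian J = [[-v^2 - v, -2·u·v - u + 6·v - 2], [v^2, 2·u·v + 2]].
At the point, J = [[-3.750, 13.000], [2.250, -2.500]] (det J = -19.875).
Solving J·Δ = −F gives Δ = (-1.588, -1.179).

(-1.588, -1.179)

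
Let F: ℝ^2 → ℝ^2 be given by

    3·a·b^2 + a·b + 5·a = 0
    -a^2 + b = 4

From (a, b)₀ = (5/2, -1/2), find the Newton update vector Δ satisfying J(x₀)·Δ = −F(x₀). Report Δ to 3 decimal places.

(-2.057, 0.465)

At (5/2, -1/2): F = (13.125, -10.750).
Jacobian J = [[3·b^2 + b + 5, 6·a·b + a], [-2·a, 1]].
At the point, J = [[5.250, -5.000], [-5.000, 1.000]] (det J = -19.750).
Solving J·Δ = −F gives Δ = (-2.057, 0.465).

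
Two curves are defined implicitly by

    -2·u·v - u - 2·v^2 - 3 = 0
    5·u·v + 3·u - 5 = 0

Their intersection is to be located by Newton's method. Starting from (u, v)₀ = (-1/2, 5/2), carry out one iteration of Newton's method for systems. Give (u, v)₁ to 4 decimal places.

(0.0405, 0.7508)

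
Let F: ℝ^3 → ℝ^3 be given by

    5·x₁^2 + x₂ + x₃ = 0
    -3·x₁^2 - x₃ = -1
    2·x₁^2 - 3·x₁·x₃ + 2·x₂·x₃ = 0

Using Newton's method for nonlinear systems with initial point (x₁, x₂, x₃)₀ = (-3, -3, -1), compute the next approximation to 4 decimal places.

At (-3, -3, -1): F = (41.0000, -25.0000, 15.0000).
Jacobian J = [[10·x₁, 1, 1], [-6·x₁, 0, -1], [4·x₁ - 3·x₃, 2·x₃, -3·x₁ + 2·x₂]].
At the point, J = [[-30.0000, 1.0000, 1.0000], [18.0000, 0.0000, -1.0000], [-9.0000, -2.0000, 3.0000]] (det J = -21.0000).
Solving J·Δ = −F gives Δ = (1.3333, 0.0000, -1.0000).
Then the next iterate is (x₁, x₂, x₃)₁ = (-1.6667, -3.0000, -2.0000).

(-1.6667, -3.0000, -2.0000)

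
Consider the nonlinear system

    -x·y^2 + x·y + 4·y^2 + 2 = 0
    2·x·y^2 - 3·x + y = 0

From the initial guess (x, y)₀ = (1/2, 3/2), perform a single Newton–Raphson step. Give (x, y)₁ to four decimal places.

(1.4103, 0.5962)

At (1/2, 3/2): F = (10.6250, 2.2500).
Jacobian J = [[-y^2 + y, -2·x·y + x + 8·y], [2·y^2 - 3, 4·x·y + 1]].
At the point, J = [[-0.7500, 11.0000], [1.5000, 4.0000]] (det J = -19.5000).
Solving J·Δ = −F gives Δ = (0.9103, -0.9038).
Then the next iterate is (x, y)₁ = (1.4103, 0.5962).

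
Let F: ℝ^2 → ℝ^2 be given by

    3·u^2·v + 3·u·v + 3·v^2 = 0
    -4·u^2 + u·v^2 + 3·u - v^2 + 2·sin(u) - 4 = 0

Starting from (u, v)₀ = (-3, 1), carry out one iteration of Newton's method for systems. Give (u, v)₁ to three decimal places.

At (-3, 1): F = (21.000, -53.28224).
Jacobian J = [[6·u·v + 3·v, 3·u^2 + 3·u + 6·v], [-8·u + v^2 + 2·cos(u) + 3, 2·u·v - 2·v]].
At the point, J = [[-15.000, 24.000], [26.02002, -8.000]] (det J = -504.48036).
Solving J·Δ = −F gives Δ = (2.202, 0.501).
Then the next iterate is (u, v)₁ = (-0.798, 1.501).

(-0.798, 1.501)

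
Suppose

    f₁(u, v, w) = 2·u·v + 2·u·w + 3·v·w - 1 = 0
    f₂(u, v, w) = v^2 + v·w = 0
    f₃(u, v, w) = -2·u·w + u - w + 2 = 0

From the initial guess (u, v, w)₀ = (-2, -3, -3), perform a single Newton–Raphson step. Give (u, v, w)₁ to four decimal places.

At (-2, -3, -3): F = (50.0000, 18.0000, -9.0000).
Jacobian J = [[2·v + 2·w, 2·u + 3·w, 2·u + 3·v], [0, 2·v + w, v], [-2·w + 1, 0, -2·u - 1]].
At the point, J = [[-12.0000, -13.0000, -13.0000], [0.0000, -9.0000, -3.0000], [7.0000, 0.0000, 3.0000]] (det J = -222.0000).
Solving J·Δ = −F gives Δ = (0.2432, 1.1892, 2.4324).
Then the next iterate is (u, v, w)₁ = (-1.7568, -1.8108, -0.5676).

(-1.7568, -1.8108, -0.5676)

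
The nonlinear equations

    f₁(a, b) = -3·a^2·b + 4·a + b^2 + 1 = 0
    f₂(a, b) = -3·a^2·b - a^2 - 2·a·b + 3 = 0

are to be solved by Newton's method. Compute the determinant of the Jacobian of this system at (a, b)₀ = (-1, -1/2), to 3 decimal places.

-1.000

J = [[-6·a·b + 4, -3·a^2 + 2·b], [-6·a·b - 2·a - 2·b, -3·a^2 - 2·a]].
At the point, J = [[1.000, -4.000], [0.000, -1.000]].
det J = -1.000.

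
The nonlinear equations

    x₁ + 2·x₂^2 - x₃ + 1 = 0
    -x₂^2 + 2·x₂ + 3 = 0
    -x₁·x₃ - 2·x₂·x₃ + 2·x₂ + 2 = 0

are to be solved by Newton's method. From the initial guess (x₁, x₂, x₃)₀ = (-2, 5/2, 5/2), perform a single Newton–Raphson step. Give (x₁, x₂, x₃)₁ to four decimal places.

(-10.5000, 3.0833, 8.8333)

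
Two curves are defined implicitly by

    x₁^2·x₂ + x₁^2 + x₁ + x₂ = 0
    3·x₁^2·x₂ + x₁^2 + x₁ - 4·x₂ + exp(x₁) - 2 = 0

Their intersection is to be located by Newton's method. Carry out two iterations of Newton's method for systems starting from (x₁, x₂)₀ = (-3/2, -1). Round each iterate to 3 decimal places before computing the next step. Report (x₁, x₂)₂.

At (-3/2, -1): F = (-2.500, -3.77687).
Jacobian J = [[2·x₁·x₂ + 2·x₁ + 1, x₁^2 + 1], [6·x₁·x₂ + 2·x₁ + exp(x₁) + 1, 3·x₁^2 - 4]].
At the point, J = [[1.000, 3.250], [7.22313, 2.750]] (det J = -20.72517).
Solving J·Δ = −F gives Δ = (0.261, 0.689).
Then the next iterate is (x₁, x₂)₁ = (-1.239, -0.311).
Round to (-1.239, -0.311) and repeat: F = (-0.49230, -1.60247), J = [[-0.70734, 2.53512], [1.12365, 0.60536]].
Δ = (1.149, 0.515), so (x₁, x₂)₂ = (-0.090, 0.204).

(-0.090, 0.204)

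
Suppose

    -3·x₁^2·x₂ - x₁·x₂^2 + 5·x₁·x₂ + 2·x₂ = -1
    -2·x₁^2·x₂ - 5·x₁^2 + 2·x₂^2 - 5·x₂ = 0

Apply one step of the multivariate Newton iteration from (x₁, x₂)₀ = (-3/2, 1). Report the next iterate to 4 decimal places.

(-0.5239, 1.3177)

At (-3/2, 1): F = (-9.7500, -18.7500).
Jacobian J = [[-6·x₁·x₂ - x₂^2 + 5·x₂, -3·x₁^2 - 2·x₁·x₂ + 5·x₁ + 2], [-4·x₁·x₂ - 10·x₁, -2·x₁^2 + 4·x₂ - 5]].
At the point, J = [[13.0000, -9.2500], [21.0000, -5.5000]] (det J = 122.7500).
Solving J·Δ = −F gives Δ = (0.9761, 0.3177).
Then the next iterate is (x₁, x₂)₁ = (-0.5239, 1.3177).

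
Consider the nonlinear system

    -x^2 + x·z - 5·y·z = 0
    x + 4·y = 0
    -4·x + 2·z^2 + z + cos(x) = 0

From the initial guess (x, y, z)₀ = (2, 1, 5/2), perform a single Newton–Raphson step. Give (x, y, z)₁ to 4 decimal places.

(-29.6168, 7.4042, -12.2091)

At (2, 1, 5/2): F = (-11.5000, 6.0000, 6.583853).
Jacobian J = [[-2·x + z, -5·z, x - 5·y], [1, 4, 0], [-sin(x) - 4, 0, 4·z + 1]].
At the point, J = [[-1.5000, -12.5000, -3.0000], [1.0000, 4.0000, 0.0000], [-4.909297, 0.0000, 11.0000]] (det J = 12.588431).
Solving J·Δ = −F gives Δ = (-31.6168, 6.4042, -14.7091).
Then the next iterate is (x, y, z)₁ = (-29.6168, 7.4042, -12.2091).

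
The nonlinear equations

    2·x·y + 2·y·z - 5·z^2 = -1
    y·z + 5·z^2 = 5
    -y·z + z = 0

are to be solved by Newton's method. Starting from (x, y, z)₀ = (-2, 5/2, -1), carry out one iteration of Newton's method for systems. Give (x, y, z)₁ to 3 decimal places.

(0.133, 0.833, -1.111)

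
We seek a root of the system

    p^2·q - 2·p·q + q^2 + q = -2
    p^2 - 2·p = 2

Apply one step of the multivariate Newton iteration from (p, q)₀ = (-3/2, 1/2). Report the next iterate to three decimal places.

(-0.850, -0.017)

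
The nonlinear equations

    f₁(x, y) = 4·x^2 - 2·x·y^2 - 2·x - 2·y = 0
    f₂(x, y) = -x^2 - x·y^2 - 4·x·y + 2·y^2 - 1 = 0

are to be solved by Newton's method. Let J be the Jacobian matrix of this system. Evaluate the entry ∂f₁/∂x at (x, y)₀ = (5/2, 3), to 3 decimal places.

0.000

∂f₁/∂x = 8·x - 2·y^2 - 2.
At (5/2, 3) this is 0.000.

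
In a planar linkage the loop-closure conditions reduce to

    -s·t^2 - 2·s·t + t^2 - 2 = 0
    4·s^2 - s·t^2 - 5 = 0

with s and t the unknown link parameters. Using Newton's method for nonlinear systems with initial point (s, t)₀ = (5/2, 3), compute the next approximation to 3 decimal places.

At (5/2, 3): F = (-30.500, -2.500).
Jacobian J = [[-t^2 - 2·t, -2·s·t - 2·s + 2·t], [8·s - t^2, -2·s·t]].
At the point, J = [[-15.000, -14.000], [11.000, -15.000]] (det J = 379.000).
Solving J·Δ = −F gives Δ = (-1.115, -0.984).
Then the next iterate is (s, t)₁ = (1.385, 2.016).

(1.385, 2.016)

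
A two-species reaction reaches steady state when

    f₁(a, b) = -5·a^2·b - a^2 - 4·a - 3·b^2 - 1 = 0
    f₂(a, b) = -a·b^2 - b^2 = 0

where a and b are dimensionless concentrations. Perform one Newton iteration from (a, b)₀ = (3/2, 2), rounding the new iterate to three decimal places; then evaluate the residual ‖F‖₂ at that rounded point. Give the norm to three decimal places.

13.722

At (3/2, 2): F = (-43.750, -10.000).
Jacobian J = [[-10·a·b - 2·a - 4, -5·a^2 - 6·b], [-b^2, -2·a·b - 2·b]].
At the point, J = [[-37.000, -23.250], [-4.000, -10.000]] (det J = 277.000).
Solving J·Δ = −F gives Δ = (-0.740, -0.704).
Then the next iterate is (a, b)₁ = (0.760, 1.296).
Re-evaluating at (0.760, 1.296): F = (-13.39930, -2.95612), so ‖F‖₂ = 13.722.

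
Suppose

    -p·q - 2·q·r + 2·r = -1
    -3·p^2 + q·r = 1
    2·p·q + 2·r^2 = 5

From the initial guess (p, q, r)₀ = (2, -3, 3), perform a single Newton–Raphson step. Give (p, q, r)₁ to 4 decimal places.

At (2, -3, 3): F = (31.0000, -22.0000, 1.0000).
Jacobian J = [[-q, -p - 2·r, -2·q + 2], [-6·p, r, q], [2·q, 2·p, 4·r]].
At the point, J = [[3.0000, -8.0000, 8.0000], [-12.0000, 3.0000, -3.0000], [-6.0000, 4.0000, 12.0000]] (det J = -1392.0000).
Solving J·Δ = −F gives Δ = (-0.9540, 2.2177, -1.2996).
Then the next iterate is (p, q, r)₁ = (1.0460, -0.7823, 1.7004).

(1.0460, -0.7823, 1.7004)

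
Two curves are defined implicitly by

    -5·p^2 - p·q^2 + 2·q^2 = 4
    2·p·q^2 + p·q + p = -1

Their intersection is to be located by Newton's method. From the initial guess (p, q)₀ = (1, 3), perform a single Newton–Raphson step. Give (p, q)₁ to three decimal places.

At (1, 3): F = (0.000, 23.000).
Jacobian J = [[-10·p - q^2, -2·p·q + 4·q], [2·q^2 + q + 1, 4·p·q + p]].
At the point, J = [[-19.000, 6.000], [22.000, 13.000]] (det J = -379.000).
Solving J·Δ = −F gives Δ = (-0.364, -1.153).
Then the next iterate is (p, q)₁ = (0.636, 1.847).

(0.636, 1.847)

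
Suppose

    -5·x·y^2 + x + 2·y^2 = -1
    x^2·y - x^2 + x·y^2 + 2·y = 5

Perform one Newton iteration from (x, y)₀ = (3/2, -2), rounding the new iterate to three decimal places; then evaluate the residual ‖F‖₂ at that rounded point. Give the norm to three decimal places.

25.497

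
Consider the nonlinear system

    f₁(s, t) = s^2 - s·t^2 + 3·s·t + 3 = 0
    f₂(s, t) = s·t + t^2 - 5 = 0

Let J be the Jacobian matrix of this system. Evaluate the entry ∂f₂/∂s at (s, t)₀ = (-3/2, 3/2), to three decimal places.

1.500

∂f₂/∂s = t.
At (-3/2, 3/2) this is 1.500.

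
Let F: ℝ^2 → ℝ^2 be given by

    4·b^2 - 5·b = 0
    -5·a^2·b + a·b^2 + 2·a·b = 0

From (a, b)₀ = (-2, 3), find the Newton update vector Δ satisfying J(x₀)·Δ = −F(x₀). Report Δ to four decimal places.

At (-2, 3): F = (21.0000, -90.0000).
Jacobian J = [[0, 8·b - 5], [-10·a·b + b^2 + 2·b, -5·a^2 + 2·a·b + 2·a]].
At the point, J = [[0.0000, 19.0000], [75.0000, -36.0000]] (det J = -1425.0000).
Solving J·Δ = −F gives Δ = (0.6695, -1.1053).

(0.6695, -1.1053)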